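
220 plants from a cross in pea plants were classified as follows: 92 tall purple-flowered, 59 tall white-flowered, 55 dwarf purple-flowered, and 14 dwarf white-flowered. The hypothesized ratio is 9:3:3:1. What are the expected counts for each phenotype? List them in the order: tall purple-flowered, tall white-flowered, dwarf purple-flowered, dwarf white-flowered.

123.75, 41.25, 41.25, 13.75

The 9:3:3:1 ratio has 16 parts, so with N = 220 the expected counts are:
  tall purple-flowered: 220 × 9/16 = 123.75
  tall white-flowered: 220 × 3/16 = 41.25
  dwarf purple-flowered: 220 × 3/16 = 41.25
  dwarf white-flowered: 220 × 1/16 = 13.75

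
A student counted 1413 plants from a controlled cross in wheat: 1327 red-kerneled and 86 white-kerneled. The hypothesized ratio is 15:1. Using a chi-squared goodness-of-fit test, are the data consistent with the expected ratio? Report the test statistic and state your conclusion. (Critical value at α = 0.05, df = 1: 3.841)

0.065; consistent

The 15:1 ratio has 16 parts, so with N = 1413 the expected counts are:
  red-kerneled: 1413 × 15/16 = 1324.6875
  white-kerneled: 1413 × 1/16 = 88.3125
χ² = Σ (O − E)² / E
  red-kerneled: (1327 − 1324.6875)² / 1324.6875 = 0.0040
  white-kerneled: (86 − 88.3125)² / 88.3125 = 0.0606
χ² = 0.0040 + 0.0606 = 0.0646 ≈ 0.065
Degrees of freedom = 2 − 1 = 1; critical value at α = 0.05 is 3.841.
Since 0.065 < 3.841, we fail to reject the null hypothesis — the data are consistent with the 15:1 ratio.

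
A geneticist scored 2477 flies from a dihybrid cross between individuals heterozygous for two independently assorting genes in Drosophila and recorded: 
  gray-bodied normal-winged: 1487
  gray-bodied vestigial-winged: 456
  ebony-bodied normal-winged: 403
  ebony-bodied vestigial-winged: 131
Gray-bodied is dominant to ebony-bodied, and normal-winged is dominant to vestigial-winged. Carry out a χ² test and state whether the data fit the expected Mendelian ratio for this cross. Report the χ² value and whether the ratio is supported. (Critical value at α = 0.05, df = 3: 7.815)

18.243; not consistent

A dihybrid F₂ with independent assortment and complete dominance at both loci gives a 9:3:3:1 phenotypic ratio.
The 9:3:3:1 ratio has 16 parts, so with N = 2477 the expected counts are:
  gray-bodied normal-winged: 2477 × 9/16 = 1393.3125
  gray-bodied vestigial-winged: 2477 × 3/16 = 464.4375
  ebony-bodied normal-winged: 2477 × 3/16 = 464.4375
  ebony-bodied vestigial-winged: 2477 × 1/16 = 154.8125
χ² = Σ (O − E)² / E
  gray-bodied normal-winged: (1487 − 1393.3125)² / 1393.3125 = 6.2996
  gray-bodied vestigial-winged: (456 − 464.4375)² / 464.4375 = 0.1533
  ebony-bodied normal-winged: (403 − 464.4375)² / 464.4375 = 8.1272
  ebony-bodied vestigial-winged: (131 − 154.8125)² / 154.8125 = 3.6627
χ² = 6.2996 + 0.1533 + 8.1272 + 3.6627 = 18.2428 ≈ 18.243
Degrees of freedom = 4 − 1 = 3; critical value at α = 0.05 is 7.815.
Since 18.243 > 7.815, we reject the null hypothesis — the data do not fit the 9:3:3:1 ratio.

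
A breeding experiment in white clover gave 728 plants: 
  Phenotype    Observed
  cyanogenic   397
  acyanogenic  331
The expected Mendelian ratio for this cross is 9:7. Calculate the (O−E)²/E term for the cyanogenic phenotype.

Under the 9:7 hypothesis (Σ ratio = 16, N = 728):
  cyanogenic: 728 × 9/16 = 409.5
  acyanogenic: 728 × 7/16 = 318.5
Contribution of cyanogenic: (397 − 409.5)² / 409.5 = 0.3816

0.382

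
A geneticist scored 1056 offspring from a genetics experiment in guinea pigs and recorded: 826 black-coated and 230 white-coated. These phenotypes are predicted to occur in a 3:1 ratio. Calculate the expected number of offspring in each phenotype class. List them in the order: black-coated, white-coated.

792, 264

Total ratio parts = 4. Expected numbers out of 1056:
  black-coated: 1056 × 3/4 = 792
  white-coated: 1056 × 1/4 = 264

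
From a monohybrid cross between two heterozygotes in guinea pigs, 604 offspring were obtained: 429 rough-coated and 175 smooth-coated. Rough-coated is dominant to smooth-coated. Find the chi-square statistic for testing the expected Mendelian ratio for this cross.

5.086

For a monohybrid cross between heterozygotes with complete dominance, the expected phenotypic ratio is 3:1.
The 3:1 ratio has 4 parts, so with N = 604 the expected counts are:
  rough-coated: 604 × 3/4 = 453
  smooth-coated: 604 × 1/4 = 151
χ² = Σ (O − E)² / E
  rough-coated: (429 − 453)² / 453 = 1.2715
  smooth-coated: (175 − 151)² / 151 = 3.8146
χ² = 1.2715 + 3.8146 = 5.0861 ≈ 5.086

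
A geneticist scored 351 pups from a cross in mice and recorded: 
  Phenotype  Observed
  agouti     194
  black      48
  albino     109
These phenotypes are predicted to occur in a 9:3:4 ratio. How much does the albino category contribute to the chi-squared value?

Expected counts for N = 351 under a 9:3:4 ratio (total parts = 16):
  agouti: 351 × 9/16 = 197.4375
  black: 351 × 3/16 = 65.8125
  albino: 351 × 4/16 = 87.75
Contribution of albino: (109 − 87.75)² / 87.75 = 5.1460

5.146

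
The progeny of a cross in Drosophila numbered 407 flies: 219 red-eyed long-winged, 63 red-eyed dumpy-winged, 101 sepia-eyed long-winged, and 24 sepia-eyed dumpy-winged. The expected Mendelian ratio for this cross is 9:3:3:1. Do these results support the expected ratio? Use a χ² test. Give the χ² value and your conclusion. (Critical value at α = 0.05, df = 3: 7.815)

The 9:3:3:1 ratio has 16 parts, so with N = 407 the expected counts are:
  red-eyed long-winged: 407 × 9/16 = 228.9375
  red-eyed dumpy-winged: 407 × 3/16 = 76.3125
  sepia-eyed long-winged: 407 × 3/16 = 76.3125
  sepia-eyed dumpy-winged: 407 × 1/16 = 25.4375
χ² = Σ (O − E)² / E
  red-eyed long-winged: (219 − 228.9375)² / 228.9375 = 0.4314
  red-eyed dumpy-winged: (63 − 76.3125)² / 76.3125 = 2.3223
  sepia-eyed long-winged: (101 − 76.3125)² / 76.3125 = 7.9865
  sepia-eyed dumpy-winged: (24 − 25.4375)² / 25.4375 = 0.0812
χ² = 0.4314 + 2.3223 + 7.9865 + 0.0812 = 10.8214 ≈ 10.821
Degrees of freedom = 4 − 1 = 3; critical value at α = 0.05 is 7.815.
Since 10.821 > 7.815, we reject the null hypothesis — the data do not fit the 9:3:3:1 ratio.

10.821; not consistent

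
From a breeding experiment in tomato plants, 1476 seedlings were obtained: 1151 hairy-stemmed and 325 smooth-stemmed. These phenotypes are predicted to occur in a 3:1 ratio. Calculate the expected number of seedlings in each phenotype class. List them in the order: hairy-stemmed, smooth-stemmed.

Total ratio parts = 4. Expected numbers out of 1476:
  hairy-stemmed: 1476 × 3/4 = 1107
  smooth-stemmed: 1476 × 1/4 = 369

1107, 369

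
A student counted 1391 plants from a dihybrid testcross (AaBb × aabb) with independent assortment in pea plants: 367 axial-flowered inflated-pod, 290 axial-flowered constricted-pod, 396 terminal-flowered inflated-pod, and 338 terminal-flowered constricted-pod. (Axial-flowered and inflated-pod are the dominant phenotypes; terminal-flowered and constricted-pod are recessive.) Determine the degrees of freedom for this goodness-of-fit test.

A dihybrid testcross with independent assortment gives a 1:1:1:1 ratio.
A goodness-of-fit test with 4 phenotype classes has df = 4 − 1 = 3.

3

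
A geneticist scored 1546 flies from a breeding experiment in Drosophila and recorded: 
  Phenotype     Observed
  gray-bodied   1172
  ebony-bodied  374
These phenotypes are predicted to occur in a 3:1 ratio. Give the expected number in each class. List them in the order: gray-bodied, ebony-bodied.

The 3:1 ratio has 4 parts, so with N = 1546 the expected counts are:
  gray-bodied: 1546 × 3/4 = 1159.5
  ebony-bodied: 1546 × 1/4 = 386.5

1159.5, 386.5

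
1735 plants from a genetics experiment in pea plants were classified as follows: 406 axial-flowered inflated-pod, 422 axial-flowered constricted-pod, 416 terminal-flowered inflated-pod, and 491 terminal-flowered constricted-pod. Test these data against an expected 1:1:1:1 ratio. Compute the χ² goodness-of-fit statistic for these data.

Under the 1:1:1:1 hypothesis (Σ ratio = 4, N = 1735):
  axial-flowered inflated-pod: 1735 × 1/4 = 433.75
  axial-flowered constricted-pod: 1735 × 1/4 = 433.75
  terminal-flowered inflated-pod: 1735 × 1/4 = 433.75
  terminal-flowered constricted-pod: 1735 × 1/4 = 433.75
χ² = Σ (O − E)² / E
  axial-flowered inflated-pod: (406 − 433.75)² / 433.75 = 1.7754
  axial-flowered constricted-pod: (422 − 433.75)² / 433.75 = 0.3183
  terminal-flowered inflated-pod: (416 − 433.75)² / 433.75 = 0.7264
  terminal-flowered constricted-pod: (491 − 433.75)² / 433.75 = 7.5563
χ² = 1.7754 + 0.3183 + 0.7264 + 7.5563 = 10.3764 ≈ 10.376

10.376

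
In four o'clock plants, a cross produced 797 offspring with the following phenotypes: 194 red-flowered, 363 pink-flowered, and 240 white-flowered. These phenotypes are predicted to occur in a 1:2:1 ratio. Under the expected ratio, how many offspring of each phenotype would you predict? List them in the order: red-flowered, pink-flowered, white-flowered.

Expected counts for N = 797 under a 1:2:1 ratio (total parts = 4):
  red-flowered: 797 × 1/4 = 199.25
  pink-flowered: 797 × 2/4 = 398.5
  white-flowered: 797 × 1/4 = 199.25

199.25, 398.5, 199.25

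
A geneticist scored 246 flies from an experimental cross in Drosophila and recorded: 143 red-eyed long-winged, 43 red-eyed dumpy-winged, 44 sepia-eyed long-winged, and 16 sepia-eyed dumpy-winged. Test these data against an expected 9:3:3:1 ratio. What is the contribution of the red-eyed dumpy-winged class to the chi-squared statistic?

Expected counts for N = 246 under a 9:3:3:1 ratio (total parts = 16):
  red-eyed long-winged: 246 × 9/16 = 138.375
  red-eyed dumpy-winged: 246 × 3/16 = 46.125
  sepia-eyed long-winged: 246 × 3/16 = 46.125
  sepia-eyed dumpy-winged: 246 × 1/16 = 15.375
Contribution of red-eyed dumpy-winged: (43 − 46.125)² / 46.125 = 0.2117

0.212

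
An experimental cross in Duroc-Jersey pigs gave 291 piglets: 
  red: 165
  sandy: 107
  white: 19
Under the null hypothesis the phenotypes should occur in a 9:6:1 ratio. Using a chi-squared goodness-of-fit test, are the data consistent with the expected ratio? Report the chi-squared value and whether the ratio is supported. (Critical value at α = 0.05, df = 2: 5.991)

0.088; consistent

Total ratio parts = 16. Expected numbers out of 291:
  red: 291 × 9/16 = 163.6875
  sandy: 291 × 6/16 = 109.125
  white: 291 × 1/16 = 18.1875
χ² = Σ (O − E)² / E
  red: (165 − 163.6875)² / 163.6875 = 0.0105
  sandy: (107 − 109.125)² / 109.125 = 0.0414
  white: (19 − 18.1875)² / 18.1875 = 0.0363
χ² = 0.0105 + 0.0414 + 0.0363 = 0.0882 ≈ 0.088
Degrees of freedom = 3 − 1 = 2; critical value at α = 0.05 is 5.991.
Since 0.088 < 5.991, we fail to reject the null hypothesis — the data are consistent with the 9:6:1 ratio.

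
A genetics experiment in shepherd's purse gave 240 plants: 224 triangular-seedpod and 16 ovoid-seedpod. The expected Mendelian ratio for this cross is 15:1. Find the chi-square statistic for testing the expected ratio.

0.071

Expected counts for N = 240 under a 15:1 ratio (total parts = 16):
  triangular-seedpod: 240 × 15/16 = 225
  ovoid-seedpod: 240 × 1/16 = 15
χ² = Σ (O − E)² / E
  triangular-seedpod: (224 − 225)² / 225 = 0.0044
  ovoid-seedpod: (16 − 15)² / 15 = 0.0667
χ² = 0.0044 + 0.0667 = 0.0711 ≈ 0.071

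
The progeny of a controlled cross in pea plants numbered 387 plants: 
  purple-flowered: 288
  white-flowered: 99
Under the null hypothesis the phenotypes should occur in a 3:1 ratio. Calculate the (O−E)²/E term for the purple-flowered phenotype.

0.017

Expected counts for N = 387 under a 3:1 ratio (total parts = 4):
  purple-flowered: 387 × 3/4 = 290.25
  white-flowered: 387 × 1/4 = 96.75
Contribution of purple-flowered: (288 − 290.25)² / 290.25 = 0.0174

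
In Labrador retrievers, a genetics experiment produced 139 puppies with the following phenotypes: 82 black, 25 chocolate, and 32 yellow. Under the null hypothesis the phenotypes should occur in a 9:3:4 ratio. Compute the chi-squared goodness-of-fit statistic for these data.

0.447

Total ratio parts = 16. Expected numbers out of 139:
  black: 139 × 9/16 = 78.1875
  chocolate: 139 × 3/16 = 26.0625
  yellow: 139 × 4/16 = 34.75
χ² = Σ (O − E)² / E
  black: (82 − 78.1875)² / 78.1875 = 0.1859
  chocolate: (25 − 26.0625)² / 26.0625 = 0.0433
  yellow: (32 − 34.75)² / 34.75 = 0.2176
χ² = 0.1859 + 0.0433 + 0.2176 = 0.4468 ≈ 0.447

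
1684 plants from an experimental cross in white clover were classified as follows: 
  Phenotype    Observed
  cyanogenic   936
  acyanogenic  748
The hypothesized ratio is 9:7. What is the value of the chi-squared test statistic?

0.305

Expected counts for N = 1684 under a 9:7 ratio (total parts = 16):
  cyanogenic: 1684 × 9/16 = 947.25
  acyanogenic: 1684 × 7/16 = 736.75
χ² = Σ (O − E)² / E
  cyanogenic: (936 − 947.25)² / 947.25 = 0.1336
  acyanogenic: (748 − 736.75)² / 736.75 = 0.1718
χ² = 0.1336 + 0.1718 = 0.3054 ≈ 0.305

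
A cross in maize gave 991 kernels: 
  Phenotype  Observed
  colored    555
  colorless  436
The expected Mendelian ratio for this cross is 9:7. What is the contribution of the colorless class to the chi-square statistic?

Under the 9:7 hypothesis (Σ ratio = 16, N = 991):
  colored: 991 × 9/16 = 557.4375
  colorless: 991 × 7/16 = 433.5625
Contribution of colorless: (436 − 433.5625)² / 433.5625 = 0.0137

0.014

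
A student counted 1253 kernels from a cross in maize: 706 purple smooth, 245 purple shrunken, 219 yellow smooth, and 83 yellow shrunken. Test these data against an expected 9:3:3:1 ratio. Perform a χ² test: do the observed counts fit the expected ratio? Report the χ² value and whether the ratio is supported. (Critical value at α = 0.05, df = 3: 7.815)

Expected counts for N = 1253 under a 9:3:3:1 ratio (total parts = 16):
  purple smooth: 1253 × 9/16 = 704.8125
  purple shrunken: 1253 × 3/16 = 234.9375
  yellow smooth: 1253 × 3/16 = 234.9375
  yellow shrunken: 1253 × 1/16 = 78.3125
χ² = Σ (O − E)² / E
  purple smooth: (706 − 704.8125)² / 704.8125 = 0.0020
  purple shrunken: (245 − 234.9375)² / 234.9375 = 0.4310
  yellow smooth: (219 − 234.9375)² / 234.9375 = 1.0812
  yellow shrunken: (83 − 78.3125)² / 78.3125 = 0.2806
χ² = 0.0020 + 0.4310 + 1.0812 + 0.2806 = 1.7948 ≈ 1.795
Degrees of freedom = 4 − 1 = 3; critical value at α = 0.05 is 7.815.
Since 1.795 < 7.815, we fail to reject the null hypothesis — the data are consistent with the 9:3:3:1 ratio.

1.795; consistent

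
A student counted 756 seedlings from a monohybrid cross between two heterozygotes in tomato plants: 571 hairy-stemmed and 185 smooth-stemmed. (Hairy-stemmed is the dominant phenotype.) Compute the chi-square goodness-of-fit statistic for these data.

0.113

For a monohybrid cross between heterozygotes with complete dominance, the expected phenotypic ratio is 3:1.
Expected counts for N = 756 under a 3:1 ratio (total parts = 4):
  hairy-stemmed: 756 × 3/4 = 567
  smooth-stemmed: 756 × 1/4 = 189
χ² = Σ (O − E)² / E
  hairy-stemmed: (571 − 567)² / 567 = 0.0282
  smooth-stemmed: (185 − 189)² / 189 = 0.0847
χ² = 0.0282 + 0.0847 = 0.1129 ≈ 0.113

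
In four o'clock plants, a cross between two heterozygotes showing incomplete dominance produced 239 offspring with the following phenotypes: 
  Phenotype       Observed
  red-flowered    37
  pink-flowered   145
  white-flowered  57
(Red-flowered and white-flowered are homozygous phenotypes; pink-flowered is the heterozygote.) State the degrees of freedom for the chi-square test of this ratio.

With incomplete dominance, a heterozygote × heterozygote cross gives a 1:2:1 phenotypic ratio.
A goodness-of-fit test with 3 phenotype classes has df = 3 − 1 = 2.

2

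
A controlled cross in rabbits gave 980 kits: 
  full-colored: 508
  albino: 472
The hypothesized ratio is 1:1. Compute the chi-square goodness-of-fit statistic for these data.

Under the 1:1 hypothesis (Σ ratio = 2, N = 980):
  full-colored: 980 × 1/2 = 490
  albino: 980 × 1/2 = 490
χ² = Σ (O − E)² / E
  full-colored: (508 − 490)² / 490 = 0.6612
  albino: (472 − 490)² / 490 = 0.6612
χ² = 0.6612 + 0.6612 = 1.3224 ≈ 1.322

1.322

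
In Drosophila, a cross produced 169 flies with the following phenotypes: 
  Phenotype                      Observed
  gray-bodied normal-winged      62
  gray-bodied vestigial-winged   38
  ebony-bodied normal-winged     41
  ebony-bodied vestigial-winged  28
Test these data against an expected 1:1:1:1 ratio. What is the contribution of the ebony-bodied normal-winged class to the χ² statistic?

0.037

The 1:1:1:1 ratio has 4 parts, so with N = 169 the expected counts are:
  gray-bodied normal-winged: 169 × 1/4 = 42.25
  gray-bodied vestigial-winged: 169 × 1/4 = 42.25
  ebony-bodied normal-winged: 169 × 1/4 = 42.25
  ebony-bodied vestigial-winged: 169 × 1/4 = 42.25
Contribution of ebony-bodied normal-winged: (41 − 42.25)² / 42.25 = 0.0370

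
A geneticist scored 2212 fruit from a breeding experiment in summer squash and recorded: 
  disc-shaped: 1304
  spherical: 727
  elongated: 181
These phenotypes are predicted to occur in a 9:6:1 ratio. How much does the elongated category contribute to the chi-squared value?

13.219

Expected counts for N = 2212 under a 9:6:1 ratio (total parts = 16):
  disc-shaped: 2212 × 9/16 = 1244.25
  spherical: 2212 × 6/16 = 829.5
  elongated: 2212 × 1/16 = 138.25
Contribution of elongated: (181 − 138.25)² / 138.25 = 13.2193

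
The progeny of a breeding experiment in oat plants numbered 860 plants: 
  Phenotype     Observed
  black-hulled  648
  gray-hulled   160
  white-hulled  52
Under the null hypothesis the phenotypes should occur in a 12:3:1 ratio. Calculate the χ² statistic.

The 12:3:1 ratio has 16 parts, so with N = 860 the expected counts are:
  black-hulled: 860 × 12/16 = 645
  gray-hulled: 860 × 3/16 = 161.25
  white-hulled: 860 × 1/16 = 53.75
χ² = Σ (O − E)² / E
  black-hulled: (648 − 645)² / 645 = 0.0140
  gray-hulled: (160 − 161.25)² / 161.25 = 0.0097
  white-hulled: (52 − 53.75)² / 53.75 = 0.0570
χ² = 0.0140 + 0.0097 + 0.0570 = 0.0807 ≈ 0.081

0.081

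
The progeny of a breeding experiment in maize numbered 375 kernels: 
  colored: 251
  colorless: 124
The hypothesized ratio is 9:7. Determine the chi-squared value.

Expected counts for N = 375 under a 9:7 ratio (total parts = 16):
  colored: 375 × 9/16 = 210.9375
  colorless: 375 × 7/16 = 164.0625
χ² = Σ (O − E)² / E
  colored: (251 − 210.9375)² / 210.9375 = 7.6089
  colorless: (124 − 164.0625)² / 164.0625 = 9.7829
χ² = 7.6089 + 9.7829 = 17.3918 ≈ 17.392

17.392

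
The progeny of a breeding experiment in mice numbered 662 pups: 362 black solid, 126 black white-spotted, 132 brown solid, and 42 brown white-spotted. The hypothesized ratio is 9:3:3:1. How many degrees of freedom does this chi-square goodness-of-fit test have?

3

A goodness-of-fit test with 4 phenotype classes has df = 4 − 1 = 3.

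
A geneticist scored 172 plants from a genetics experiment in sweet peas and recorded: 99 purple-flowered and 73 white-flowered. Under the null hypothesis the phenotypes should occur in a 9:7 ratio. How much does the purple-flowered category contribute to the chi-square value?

0.052

Under the 9:7 hypothesis (Σ ratio = 16, N = 172):
  purple-flowered: 172 × 9/16 = 96.75
  white-flowered: 172 × 7/16 = 75.25
Contribution of purple-flowered: (99 − 96.75)² / 96.75 = 0.0523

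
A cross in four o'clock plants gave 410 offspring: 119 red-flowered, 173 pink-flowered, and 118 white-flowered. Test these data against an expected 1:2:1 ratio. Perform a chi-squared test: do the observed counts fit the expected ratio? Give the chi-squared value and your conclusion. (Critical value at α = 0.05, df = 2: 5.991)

9.995; not consistent

Expected counts for N = 410 under a 1:2:1 ratio (total parts = 4):
  red-flowered: 410 × 1/4 = 102.5
  pink-flowered: 410 × 2/4 = 205
  white-flowered: 410 × 1/4 = 102.5
χ² = Σ (O − E)² / E
  red-flowered: (119 − 102.5)² / 102.5 = 2.6561
  pink-flowered: (173 − 205)² / 205 = 4.9951
  white-flowered: (118 − 102.5)² / 102.5 = 2.3439
χ² = 2.6561 + 4.9951 + 2.3439 = 9.9951 ≈ 9.995
Degrees of freedom = 3 − 1 = 2; critical value at α = 0.05 is 5.991.
Since 9.995 > 5.991, we reject the null hypothesis — the data do not fit the 1:2:1 ratio.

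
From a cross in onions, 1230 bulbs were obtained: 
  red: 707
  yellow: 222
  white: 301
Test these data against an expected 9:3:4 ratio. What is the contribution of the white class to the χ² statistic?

Under the 9:3:4 hypothesis (Σ ratio = 16, N = 1230):
  red: 1230 × 9/16 = 691.875
  yellow: 1230 × 3/16 = 230.625
  white: 1230 × 4/16 = 307.5
Contribution of white: (301 − 307.5)² / 307.5 = 0.1374

0.137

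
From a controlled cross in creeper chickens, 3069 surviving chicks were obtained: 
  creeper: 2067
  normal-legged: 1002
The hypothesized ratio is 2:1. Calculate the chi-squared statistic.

Under the 2:1 hypothesis (Σ ratio = 3, N = 3069):
  creeper: 3069 × 2/3 = 2046
  normal-legged: 3069 × 1/3 = 1023
χ² = Σ (O − E)² / E
  creeper: (2067 − 2046)² / 2046 = 0.2155
  normal-legged: (1002 − 1023)² / 1023 = 0.4311
χ² = 0.2155 + 0.4311 = 0.6466 ≈ 0.647

0.647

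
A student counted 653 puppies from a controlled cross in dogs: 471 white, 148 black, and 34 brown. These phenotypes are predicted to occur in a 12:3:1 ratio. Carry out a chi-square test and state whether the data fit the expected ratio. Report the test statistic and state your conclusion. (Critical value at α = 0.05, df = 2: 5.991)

Expected counts for N = 653 under a 12:3:1 ratio (total parts = 16):
  white: 653 × 12/16 = 489.75
  black: 653 × 3/16 = 122.4375
  brown: 653 × 1/16 = 40.8125
χ² = Σ (O − E)² / E
  white: (471 − 489.75)² / 489.75 = 0.7178
  black: (148 − 122.4375)² / 122.4375 = 5.3369
  brown: (34 − 40.8125)² / 40.8125 = 1.1372
χ² = 0.7178 + 5.3369 + 1.1372 = 7.1919 ≈ 7.192
Degrees of freedom = 3 − 1 = 2; critical value at α = 0.05 is 5.991.
Since 7.192 > 5.991, we reject the null hypothesis — the data do not fit the 12:3:1 ratio.

7.192; not consistent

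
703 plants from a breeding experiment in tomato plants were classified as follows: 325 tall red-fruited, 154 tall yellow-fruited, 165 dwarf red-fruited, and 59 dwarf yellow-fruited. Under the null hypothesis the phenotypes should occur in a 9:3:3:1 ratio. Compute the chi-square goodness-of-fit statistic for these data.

The 9:3:3:1 ratio has 16 parts, so with N = 703 the expected counts are:
  tall red-fruited: 703 × 9/16 = 395.4375
  tall yellow-fruited: 703 × 3/16 = 131.8125
  dwarf red-fruited: 703 × 3/16 = 131.8125
  dwarf yellow-fruited: 703 × 1/16 = 43.9375
χ² = Σ (O − E)² / E
  tall red-fruited: (325 − 395.4375)² / 395.4375 = 12.5467
  tall yellow-fruited: (154 − 131.8125)² / 131.8125 = 3.7347
  dwarf red-fruited: (165 − 131.8125)² / 131.8125 = 8.3559
  dwarf yellow-fruited: (59 − 43.9375)² / 43.9375 = 5.1637
χ² = 12.5467 + 3.7347 + 8.3559 + 5.1637 = 29.801

29.801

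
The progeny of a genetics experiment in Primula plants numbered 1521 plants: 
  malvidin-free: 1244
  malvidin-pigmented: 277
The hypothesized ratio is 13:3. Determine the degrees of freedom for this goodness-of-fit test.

1

A goodness-of-fit test with 2 phenotype classes has df = 2 − 1 = 1.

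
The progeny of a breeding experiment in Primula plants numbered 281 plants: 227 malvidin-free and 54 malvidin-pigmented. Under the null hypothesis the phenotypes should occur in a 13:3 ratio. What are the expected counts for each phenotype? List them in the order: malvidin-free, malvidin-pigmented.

Under the 13:3 hypothesis (Σ ratio = 16, N = 281):
  malvidin-free: 281 × 13/16 = 228.3125
  malvidin-pigmented: 281 × 3/16 = 52.6875

228.3125, 52.6875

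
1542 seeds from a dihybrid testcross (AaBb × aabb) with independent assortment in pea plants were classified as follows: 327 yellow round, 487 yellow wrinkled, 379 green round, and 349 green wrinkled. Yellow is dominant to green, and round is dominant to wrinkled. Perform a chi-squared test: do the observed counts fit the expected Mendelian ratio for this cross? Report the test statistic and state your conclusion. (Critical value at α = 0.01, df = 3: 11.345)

39.167; not consistent

A dihybrid testcross with independent assortment gives a 1:1:1:1 ratio.
Under the 1:1:1:1 hypothesis (Σ ratio = 4, N = 1542):
  yellow round: 1542 × 1/4 = 385.5
  yellow wrinkled: 1542 × 1/4 = 385.5
  green round: 1542 × 1/4 = 385.5
  green wrinkled: 1542 × 1/4 = 385.5
χ² = Σ (O − E)² / E
  yellow round: (327 − 385.5)² / 385.5 = 8.8774
  yellow wrinkled: (487 − 385.5)² / 385.5 = 26.7244
  green round: (379 − 385.5)² / 385.5 = 0.1096
  green wrinkled: (349 − 385.5)² / 385.5 = 3.4559
χ² = 8.8774 + 26.7244 + 0.1096 + 3.4559 = 39.1673 ≈ 39.167
Degrees of freedom = 4 − 1 = 3; critical value at α = 0.01 is 11.345.
Since 39.167 > 11.345, we reject the null hypothesis — the data do not fit the 1:1:1:1 ratio.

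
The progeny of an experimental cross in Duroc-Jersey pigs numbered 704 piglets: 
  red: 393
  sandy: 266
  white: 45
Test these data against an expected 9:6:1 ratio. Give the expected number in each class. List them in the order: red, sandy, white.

396, 264, 44

Total ratio parts = 16. Expected numbers out of 704:
  red: 704 × 9/16 = 396
  sandy: 704 × 6/16 = 264
  white: 704 × 1/16 = 44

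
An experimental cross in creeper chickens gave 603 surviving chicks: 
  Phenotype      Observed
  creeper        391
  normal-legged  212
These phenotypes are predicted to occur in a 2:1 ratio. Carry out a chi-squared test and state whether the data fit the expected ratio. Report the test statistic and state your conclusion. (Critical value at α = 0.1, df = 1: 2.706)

0.903; consistent

The 2:1 ratio has 3 parts, so with N = 603 the expected counts are:
  creeper: 603 × 2/3 = 402
  normal-legged: 603 × 1/3 = 201
χ² = Σ (O − E)² / E
  creeper: (391 − 402)² / 402 = 0.3010
  normal-legged: (212 − 201)² / 201 = 0.6020
χ² = 0.3010 + 0.6020 = 0.903
Degrees of freedom = 2 − 1 = 1; critical value at α = 0.1 is 2.706.
Since 0.903 < 2.706, we fail to reject the null hypothesis — the data are consistent with the 2:1 ratio.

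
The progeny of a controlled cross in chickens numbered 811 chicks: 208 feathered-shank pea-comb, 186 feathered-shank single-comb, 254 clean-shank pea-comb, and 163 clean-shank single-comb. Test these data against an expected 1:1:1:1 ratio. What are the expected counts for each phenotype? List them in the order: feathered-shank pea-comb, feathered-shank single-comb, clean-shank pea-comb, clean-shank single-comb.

202.75, 202.75, 202.75, 202.75

Total ratio parts = 4. Expected numbers out of 811:
  feathered-shank pea-comb: 811 × 1/4 = 202.75
  feathered-shank single-comb: 811 × 1/4 = 202.75
  clean-shank pea-comb: 811 × 1/4 = 202.75
  clean-shank single-comb: 811 × 1/4 = 202.75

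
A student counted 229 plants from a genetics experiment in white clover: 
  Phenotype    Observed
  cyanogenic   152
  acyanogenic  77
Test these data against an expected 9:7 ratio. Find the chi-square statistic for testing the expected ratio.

9.541

Expected counts for N = 229 under a 9:7 ratio (total parts = 16):
  cyanogenic: 229 × 9/16 = 128.8125
  acyanogenic: 229 × 7/16 = 100.1875
χ² = Σ (O − E)² / E
  cyanogenic: (152 − 128.8125)² / 128.8125 = 4.1740
  acyanogenic: (77 − 100.1875)² / 100.1875 = 5.3665
χ² = 4.1740 + 5.3665 = 9.5405 ≈ 9.541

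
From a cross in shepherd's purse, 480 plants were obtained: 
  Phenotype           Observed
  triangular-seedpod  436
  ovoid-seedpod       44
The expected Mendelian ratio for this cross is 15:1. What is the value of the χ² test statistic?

Under the 15:1 hypothesis (Σ ratio = 16, N = 480):
  triangular-seedpod: 480 × 15/16 = 450
  ovoid-seedpod: 480 × 1/16 = 30
χ² = Σ (O − E)² / E
  triangular-seedpod: (436 − 450)² / 450 = 0.4356
  ovoid-seedpod: (44 − 30)² / 30 = 6.5333
χ² = 0.4356 + 6.5333 = 6.9689 ≈ 6.969

6.969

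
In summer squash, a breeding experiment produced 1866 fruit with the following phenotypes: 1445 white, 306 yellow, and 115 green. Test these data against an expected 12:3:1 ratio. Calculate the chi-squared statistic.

Under the 12:3:1 hypothesis (Σ ratio = 16, N = 1866):
  white: 1866 × 12/16 = 1399.5
  yellow: 1866 × 3/16 = 349.875
  green: 1866 × 1/16 = 116.625
χ² = Σ (O − E)² / E
  white: (1445 − 1399.5)² / 1399.5 = 1.4793
  yellow: (306 − 349.875)² / 349.875 = 5.5020
  green: (115 − 116.625)² / 116.625 = 0.0226
χ² = 1.4793 + 5.5020 + 0.0226 = 7.0039 ≈ 7.004

7.004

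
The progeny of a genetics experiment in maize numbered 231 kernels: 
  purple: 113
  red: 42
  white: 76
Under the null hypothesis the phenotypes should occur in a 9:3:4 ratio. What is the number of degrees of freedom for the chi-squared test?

A goodness-of-fit test with 3 phenotype classes has df = 3 − 1 = 2.

2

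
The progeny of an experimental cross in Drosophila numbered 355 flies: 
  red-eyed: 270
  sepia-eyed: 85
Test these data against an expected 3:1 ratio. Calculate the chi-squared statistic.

0.211

Under the 3:1 hypothesis (Σ ratio = 4, N = 355):
  red-eyed: 355 × 3/4 = 266.25
  sepia-eyed: 355 × 1/4 = 88.75
χ² = Σ (O − E)² / E
  red-eyed: (270 − 266.25)² / 266.25 = 0.0528
  sepia-eyed: (85 − 88.75)² / 88.75 = 0.1585
χ² = 0.0528 + 0.1585 = 0.2113 ≈ 0.211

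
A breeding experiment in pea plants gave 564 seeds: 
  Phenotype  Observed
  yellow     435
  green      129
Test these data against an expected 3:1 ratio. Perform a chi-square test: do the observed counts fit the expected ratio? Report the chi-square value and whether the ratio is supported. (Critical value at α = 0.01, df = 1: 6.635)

1.362; consistent

The 3:1 ratio has 4 parts, so with N = 564 the expected counts are:
  yellow: 564 × 3/4 = 423
  green: 564 × 1/4 = 141
χ² = Σ (O − E)² / E
  yellow: (435 − 423)² / 423 = 0.3404
  green: (129 − 141)² / 141 = 1.0213
χ² = 0.3404 + 1.0213 = 1.3617 ≈ 1.362
Degrees of freedom = 2 − 1 = 1; critical value at α = 0.01 is 6.635.
Since 1.362 < 6.635, we fail to reject the null hypothesis — the data are consistent with the 3:1 ratio.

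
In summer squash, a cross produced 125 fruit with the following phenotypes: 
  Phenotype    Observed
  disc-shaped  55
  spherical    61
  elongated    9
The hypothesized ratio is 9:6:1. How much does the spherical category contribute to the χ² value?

Expected counts for N = 125 under a 9:6:1 ratio (total parts = 16):
  disc-shaped: 125 × 9/16 = 70.3125
  spherical: 125 × 6/16 = 46.875
  elongated: 125 × 1/16 = 7.8125
Contribution of spherical: (61 − 46.875)² / 46.875 = 4.2563

4.256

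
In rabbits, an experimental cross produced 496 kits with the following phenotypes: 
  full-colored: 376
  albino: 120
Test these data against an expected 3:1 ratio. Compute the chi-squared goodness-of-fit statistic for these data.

Expected counts for N = 496 under a 3:1 ratio (total parts = 4):
  full-colored: 496 × 3/4 = 372
  albino: 496 × 1/4 = 124
χ² = Σ (O − E)² / E
  full-colored: (376 − 372)² / 372 = 0.0430
  albino: (120 − 124)² / 124 = 0.1290
χ² = 0.0430 + 0.1290 = 0.172

0.172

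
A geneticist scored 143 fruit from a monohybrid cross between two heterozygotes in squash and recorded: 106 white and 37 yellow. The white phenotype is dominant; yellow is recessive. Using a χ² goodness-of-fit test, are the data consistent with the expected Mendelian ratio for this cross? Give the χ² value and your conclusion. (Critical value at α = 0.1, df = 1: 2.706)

0.058; consistent

For a monohybrid cross between heterozygotes with complete dominance, the expected phenotypic ratio is 3:1.
The 3:1 ratio has 4 parts, so with N = 143 the expected counts are:
  white: 143 × 3/4 = 107.25
  yellow: 143 × 1/4 = 35.75
χ² = Σ (O − E)² / E
  white: (106 − 107.25)² / 107.25 = 0.0146
  yellow: (37 − 35.75)² / 35.75 = 0.0437
χ² = 0.0146 + 0.0437 = 0.0583 ≈ 0.058
Degrees of freedom = 2 − 1 = 1; critical value at α = 0.1 is 2.706.
Since 0.058 < 2.706, we fail to reject the null hypothesis — the data are consistent with the 3:1 ratio.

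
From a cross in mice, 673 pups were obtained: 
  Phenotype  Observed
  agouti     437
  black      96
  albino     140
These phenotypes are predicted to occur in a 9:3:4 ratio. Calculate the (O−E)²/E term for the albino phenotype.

Under the 9:3:4 hypothesis (Σ ratio = 16, N = 673):
  agouti: 673 × 9/16 = 378.5625
  black: 673 × 3/16 = 126.1875
  albino: 673 × 4/16 = 168.25
Contribution of albino: (140 − 168.25)² / 168.25 = 4.7433

4.743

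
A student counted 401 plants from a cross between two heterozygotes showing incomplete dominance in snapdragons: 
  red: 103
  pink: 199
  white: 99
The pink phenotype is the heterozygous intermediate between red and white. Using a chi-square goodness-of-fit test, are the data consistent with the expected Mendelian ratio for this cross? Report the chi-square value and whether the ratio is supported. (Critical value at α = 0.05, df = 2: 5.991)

0.102; consistent

With incomplete dominance, a heterozygote × heterozygote cross gives a 1:2:1 phenotypic ratio.
Total ratio parts = 4. Expected numbers out of 401:
  red: 401 × 1/4 = 100.25
  pink: 401 × 2/4 = 200.5
  white: 401 × 1/4 = 100.25
χ² = Σ (O − E)² / E
  red: (103 − 100.25)² / 100.25 = 0.0754
  pink: (199 − 200.5)² / 200.5 = 0.0112
  white: (99 − 100.25)² / 100.25 = 0.0156
χ² = 0.0754 + 0.0112 + 0.0156 = 0.1022 ≈ 0.102
Degrees of freedom = 3 − 1 = 2; critical value at α = 0.05 is 5.991.
Since 0.102 < 5.991, we fail to reject the null hypothesis — the data are consistent with the 1:2:1 ratio.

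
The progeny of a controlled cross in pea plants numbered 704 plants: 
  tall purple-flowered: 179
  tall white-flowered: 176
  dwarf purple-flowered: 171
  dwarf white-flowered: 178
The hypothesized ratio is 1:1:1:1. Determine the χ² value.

0.216

Expected counts for N = 704 under a 1:1:1:1 ratio (total parts = 4):
  tall purple-flowered: 704 × 1/4 = 176
  tall white-flowered: 704 × 1/4 = 176
  dwarf purple-flowered: 704 × 1/4 = 176
  dwarf white-flowered: 704 × 1/4 = 176
χ² = Σ (O − E)² / E
  tall purple-flowered: (179 − 176)² / 176 = 0.0511
  tall white-flowered: (176 − 176)² / 176 = 0.0000
  dwarf purple-flowered: (171 − 176)² / 176 = 0.1420
  dwarf white-flowered: (178 − 176)² / 176 = 0.0227
χ² = 0.0511 + 0.0000 + 0.1420 + 0.0227 = 0.2158 ≈ 0.216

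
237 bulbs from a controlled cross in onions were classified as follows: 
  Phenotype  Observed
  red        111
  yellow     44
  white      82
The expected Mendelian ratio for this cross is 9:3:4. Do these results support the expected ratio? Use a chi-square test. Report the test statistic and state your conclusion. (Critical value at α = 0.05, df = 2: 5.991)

Total ratio parts = 16. Expected numbers out of 237:
  red: 237 × 9/16 = 133.3125
  yellow: 237 × 3/16 = 44.4375
  white: 237 × 4/16 = 59.25
χ² = Σ (O − E)² / E
  red: (111 − 133.3125)² / 133.3125 = 3.7344
  yellow: (44 − 44.4375)² / 44.4375 = 0.0043
  white: (82 − 59.25)² / 59.25 = 8.7352
χ² = 3.7344 + 0.0043 + 8.7352 = 12.4739 ≈ 12.474
Degrees of freedom = 3 − 1 = 2; critical value at α = 0.05 is 5.991.
Since 12.474 > 5.991, we reject the null hypothesis — the data do not fit the 9:3:4 ratio.

12.474; not consistent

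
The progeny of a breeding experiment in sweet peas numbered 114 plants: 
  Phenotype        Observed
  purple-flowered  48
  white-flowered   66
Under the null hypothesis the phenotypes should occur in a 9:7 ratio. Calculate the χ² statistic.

Expected counts for N = 114 under a 9:7 ratio (total parts = 16):
  purple-flowered: 114 × 9/16 = 64.125
  white-flowered: 114 × 7/16 = 49.875
χ² = Σ (O − E)² / E
  purple-flowered: (48 − 64.125)² / 64.125 = 4.0548
  white-flowered: (66 − 49.875)² / 49.875 = 5.2133
χ² = 4.0548 + 5.2133 = 9.2681 ≈ 9.268

9.268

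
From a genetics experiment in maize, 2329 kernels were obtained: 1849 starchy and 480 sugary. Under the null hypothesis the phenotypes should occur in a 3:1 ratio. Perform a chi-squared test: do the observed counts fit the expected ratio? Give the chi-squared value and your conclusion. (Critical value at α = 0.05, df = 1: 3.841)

23.942; not consistent

Total ratio parts = 4. Expected numbers out of 2329:
  starchy: 2329 × 3/4 = 1746.75
  sugary: 2329 × 1/4 = 582.25
χ² = Σ (O − E)² / E
  starchy: (1849 − 1746.75)² / 1746.75 = 5.9854
  sugary: (480 − 582.25)² / 582.25 = 17.9563
χ² = 5.9854 + 17.9563 = 23.9417 ≈ 23.942
Degrees of freedom = 2 − 1 = 1; critical value at α = 0.05 is 3.841.
Since 23.942 > 3.841, we reject the null hypothesis — the data do not fit the 3:1 ratio.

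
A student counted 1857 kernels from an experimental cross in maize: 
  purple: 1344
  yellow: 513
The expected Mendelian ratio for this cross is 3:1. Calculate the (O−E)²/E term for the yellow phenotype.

Total ratio parts = 4. Expected numbers out of 1857:
  purple: 1857 × 3/4 = 1392.75
  yellow: 1857 × 1/4 = 464.25
Contribution of yellow: (513 − 464.25)² / 464.25 = 5.1191

5.119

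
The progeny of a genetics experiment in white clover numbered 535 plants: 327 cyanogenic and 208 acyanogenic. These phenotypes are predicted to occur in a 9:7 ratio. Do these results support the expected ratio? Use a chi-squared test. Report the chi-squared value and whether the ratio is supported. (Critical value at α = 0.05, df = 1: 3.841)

5.159; not consistent

Total ratio parts = 16. Expected numbers out of 535:
  cyanogenic: 535 × 9/16 = 300.9375
  acyanogenic: 535 × 7/16 = 234.0625
χ² = Σ (O − E)² / E
  cyanogenic: (327 − 300.9375)² / 300.9375 = 2.2571
  acyanogenic: (208 − 234.0625)² / 234.0625 = 2.9020
χ² = 2.2571 + 2.9020 = 5.1591 ≈ 5.159
Degrees of freedom = 2 − 1 = 1; critical value at α = 0.05 is 3.841.
Since 5.159 > 3.841, we reject the null hypothesis — the data do not fit the 9:7 ratio.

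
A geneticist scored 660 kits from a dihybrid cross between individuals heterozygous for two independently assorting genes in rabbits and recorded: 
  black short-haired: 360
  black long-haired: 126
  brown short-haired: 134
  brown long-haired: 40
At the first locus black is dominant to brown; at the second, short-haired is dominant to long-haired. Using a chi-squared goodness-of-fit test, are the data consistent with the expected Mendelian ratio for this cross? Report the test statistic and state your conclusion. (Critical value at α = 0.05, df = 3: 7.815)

1.269; consistent

A dihybrid F₂ with independent assortment and complete dominance at both loci gives a 9:3:3:1 phenotypic ratio.
The 9:3:3:1 ratio has 16 parts, so with N = 660 the expected counts are:
  black short-haired: 660 × 9/16 = 371.25
  black long-haired: 660 × 3/16 = 123.75
  brown short-haired: 660 × 3/16 = 123.75
  brown long-haired: 660 × 1/16 = 41.25
χ² = Σ (O − E)² / E
  black short-haired: (360 − 371.25)² / 371.25 = 0.3409
  black long-haired: (126 − 123.75)² / 123.75 = 0.0409
  brown short-haired: (134 − 123.75)² / 123.75 = 0.8490
  brown long-haired: (40 − 41.25)² / 41.25 = 0.0379
χ² = 0.3409 + 0.0409 + 0.8490 + 0.0379 = 1.2687 ≈ 1.269
Degrees of freedom = 4 − 1 = 3; critical value at α = 0.05 is 7.815.
Since 1.269 < 7.815, we fail to reject the null hypothesis — the data are consistent with the 9:3:3:1 ratio.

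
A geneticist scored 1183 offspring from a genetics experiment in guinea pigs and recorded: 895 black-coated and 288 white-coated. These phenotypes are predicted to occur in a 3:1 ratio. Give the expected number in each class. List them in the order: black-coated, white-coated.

The 3:1 ratio has 4 parts, so with N = 1183 the expected counts are:
  black-coated: 1183 × 3/4 = 887.25
  white-coated: 1183 × 1/4 = 295.75

887.25, 295.75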